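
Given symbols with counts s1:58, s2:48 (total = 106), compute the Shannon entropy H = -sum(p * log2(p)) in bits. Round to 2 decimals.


Computing entropy H = -sum(p_i * log2(p_i)):
  s1: p = 58/106 = 0.5472, -p*log2(p) = 0.4760
  s2: p = 48/106 = 0.4528, -p*log2(p) = 0.5176
H = sum of terms = 0.9936
Rounded to 2 decimals: 0.99

0.99


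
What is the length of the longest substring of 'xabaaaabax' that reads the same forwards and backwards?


Scanning 'xabaaaabax' for palindromic substrings.
Substring at positions 0-9: 'xabaaaabax'.
Check: reverse('xabaaaabax') = 'xabaaaabax' -> palindrome confirmed.
No longer palindromic substring exists; longest length = 10

10


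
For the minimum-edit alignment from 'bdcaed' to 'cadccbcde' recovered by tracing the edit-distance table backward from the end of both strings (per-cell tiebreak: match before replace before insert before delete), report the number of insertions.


Edit distance = 6. Backtracking from cell (6, 9) with preference match > replace > insert > delete,
then listing the resulting alignment 'bdcaed' -> 'cadccbcde' left to right:
  Step 1: insert 'c' [insertion #1]
  Step 2: replace b->a
  Step 3: keep 'd'
  Step 4: insert 'c' [insertion #2]
  Step 5: keep 'c'
  Step 6: replace a->b
  Step 7: replace e->c
  Step 8: keep 'd'
  Step 9: insert 'e' [insertion #3]
Total insertions: 3

3


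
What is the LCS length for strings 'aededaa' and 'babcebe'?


DP table for LCS of 'aededaa' and 'babcebe':
       b  a  b  c  e  b  e
    0  0  0  0  0  0  0  0
  a 0  0  1  1  1  1  1  1
  e 0  0  1  1  1  2  2  2
  d 0  0  1  1  1  2  2  2
  e 0  0  1  1  1  2  2  3
  d 0  0  1  1  1  2  2  3
  a 0  0  1  1  1  2  2  3
  a 0  0  1  1  1  2  2  3
LCS: 'aee'
LCS length = 3

3


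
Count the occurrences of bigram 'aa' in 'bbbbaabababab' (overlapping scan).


Scanning 'bbbbaabababab' for bigram 'aa':
  Position 0: 'bb' -> no
  Position 1: 'bb' -> no
  Position 2: 'bb' -> no
  Position 3: 'ba' -> no
  Position 4: 'aa' -> MATCH
  Position 5: 'ab' -> no
  Position 6: 'ba' -> no
  Position 7: 'ab' -> no
  Position 8: 'ba' -> no
  Position 9: 'ab' -> no
  Position 10: 'ba' -> no
  Position 11: 'ab' -> no
Total matches: 1

1


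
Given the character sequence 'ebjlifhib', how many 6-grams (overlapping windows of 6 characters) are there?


String 'ebjlifhib' has length L = 9.
Number of overlapping n-grams = L - n + 1
Substituting: 9 - 6 + 1 = 4

4


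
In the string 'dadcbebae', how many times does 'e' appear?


Scanning 'dadcbebae' for 'e':
  Position 5: 'e' -> MATCH (count: 1)
  Position 8: 'e' -> MATCH (count: 2)
Total occurrences of 'e': 2

2


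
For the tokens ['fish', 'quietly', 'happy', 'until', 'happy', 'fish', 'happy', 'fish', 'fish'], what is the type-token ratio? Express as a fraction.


Tokens: 9
Unique types: ('fish', 'happy', 'quietly', 'until') = 4
TTR = 4/9
Already in lowest terms.

4/9


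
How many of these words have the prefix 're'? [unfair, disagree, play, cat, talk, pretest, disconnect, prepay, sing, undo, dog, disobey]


Checking each word for prefix 're':
  'unfair' -> no (count: 0)
  'disagree' -> no (count: 0)
  'play' -> no (count: 0)
  'cat' -> no (count: 0)
  'talk' -> no (count: 0)
  'pretest' -> no (count: 0)
  'disconnect' -> no (count: 0)
  'prepay' -> no (count: 0)
  'sing' -> no (count: 0)
  'undo' -> no (count: 0)
  'dog' -> no (count: 0)
  'disobey' -> no (count: 0)
Total with prefix 're': 0

0


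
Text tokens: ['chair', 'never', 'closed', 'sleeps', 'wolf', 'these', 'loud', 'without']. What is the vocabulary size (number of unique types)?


Listing all tokens and tracking unique types:
  Token 1: 'chair' -> NEW (unique so far: 1)
  Token 2: 'never' -> NEW (unique so far: 2)
  Token 3: 'closed' -> NEW (unique so far: 3)
  Token 4: 'sleeps' -> NEW (unique so far: 4)
  Token 5: 'wolf' -> NEW (unique so far: 5)
  Token 6: 'these' -> NEW (unique so far: 6)
  Token 7: 'loud' -> NEW (unique so far: 7)
  Token 8: 'without' -> NEW (unique so far: 8)
Unique types: ('chair', 'closed', 'loud', 'never', 'sleeps', 'these', 'without', 'wolf')
Vocabulary size: 8

8


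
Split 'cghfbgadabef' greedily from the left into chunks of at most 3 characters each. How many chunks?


'cghfbgadabef' has 12 characters.
Chunking with max size 3:
  Chunk 1: 'cgh' (positions 0-2)
  Chunk 2: 'fbg' (positions 3-5)
  Chunk 3: 'ada' (positions 6-8)
  Chunk 4: 'bef' (positions 9-11)
Total chunks: ceil(12 / 3) = 4

4


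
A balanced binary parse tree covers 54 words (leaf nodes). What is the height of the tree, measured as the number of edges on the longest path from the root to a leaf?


In a balanced binary tree with n leaves the deepest leaf is ceil(log2(n)) edges below the root.
log2(54) = 5.7549
ceil(5.7549) = 6
height (edges) = 6

6


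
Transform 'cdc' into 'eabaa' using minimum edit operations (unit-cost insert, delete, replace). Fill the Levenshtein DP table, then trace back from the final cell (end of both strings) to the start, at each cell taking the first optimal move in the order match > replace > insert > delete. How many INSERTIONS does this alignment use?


Edit distance = 5. Backtracking from cell (3, 5) with preference match > replace > insert > delete,
then listing the resulting alignment 'cdc' -> 'eabaa' left to right:
  Step 1: insert 'e' [insertion #1]
  Step 2: insert 'a' [insertion #2]
  Step 3: replace c->b
  Step 4: replace d->a
  Step 5: replace c->a
Total insertions: 2

2


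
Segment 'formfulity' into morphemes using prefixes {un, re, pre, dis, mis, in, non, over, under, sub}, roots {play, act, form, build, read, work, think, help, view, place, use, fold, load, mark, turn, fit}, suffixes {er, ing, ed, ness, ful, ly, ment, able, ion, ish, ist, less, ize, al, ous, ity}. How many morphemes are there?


Segmenting 'formfulity' against the inventory:
  'form' -> root (morpheme 1)
  'ful' -> suffix (morpheme 2)
  'ity' -> suffix (morpheme 3)
Total morphemes: 3

3


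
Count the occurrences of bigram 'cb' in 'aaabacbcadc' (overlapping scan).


Scanning 'aaabacbcadc' for bigram 'cb':
  Position 0: 'aa' -> no
  Position 1: 'aa' -> no
  Position 2: 'ab' -> no
  Position 3: 'ba' -> no
  Position 4: 'ac' -> no
  Position 5: 'cb' -> MATCH
  Position 6: 'bc' -> no
  Position 7: 'ca' -> no
  Position 8: 'ad' -> no
  Position 9: 'dc' -> no
Total matches: 1

1


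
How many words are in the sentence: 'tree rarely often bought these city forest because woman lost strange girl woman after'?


Counting words by splitting on spaces:
  Word 1: 'tree'
  Word 2: 'rarely'
  Word 3: 'often'
  Word 4: 'bought'
  Word 5: 'these'
  Word 6: 'city'
  Word 7: 'forest'
  Word 8: 'because'
  Word 9: 'woman'
  Word 10: 'lost'
  Word 11: 'strange'
  Word 12: 'girl'
  Word 13: 'woman'
  Word 14: 'after'
Total words: 14

14


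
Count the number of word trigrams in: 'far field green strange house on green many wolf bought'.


Word trigrams from [10] words:
  Trigram 1: (far field green)
  Trigram 2: (field green strange)
  Trigram 3: (green strange house)
  Trigram 4: (strange house on)
  Trigram 5: (house on green)
  Trigram 6: (on green many)
  Trigram 7: (green many wolf)
  Trigram 8: (many wolf bought)
Total word trigrams: 10 - 2 = 8

8


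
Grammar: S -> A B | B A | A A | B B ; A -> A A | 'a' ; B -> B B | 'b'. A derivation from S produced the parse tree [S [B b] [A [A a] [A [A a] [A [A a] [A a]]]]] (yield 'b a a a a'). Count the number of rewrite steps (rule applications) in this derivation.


Every bracketed nonterminal node [X ...] in the tree is produced by exactly one rule application.
Reading the tree off as a leftmost derivation:
  Step 1: S  =>  B A   (applied S -> B A)
  Step 2: B A  =>  b A   (applied B -> b)
  Step 3: b A  =>  b A A   (applied A -> A A)
  Step 4: b A A  =>  b a A   (applied A -> a)
  Step 5: b a A  =>  b a A A   (applied A -> A A)
  Step 6: b a A A  =>  b a a A   (applied A -> a)
  Step 7: b a a A  =>  b a a A A   (applied A -> A A)
  Step 8: b a a A A  =>  b a a a A   (applied A -> a)
  Step 9: b a a a A  =>  b a a a a   (applied A -> a)
Final yield: b a a a a
Total rewrite steps: 9

9


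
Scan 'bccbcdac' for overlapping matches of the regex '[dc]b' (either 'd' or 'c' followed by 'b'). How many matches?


Pattern: [dc]b means either 'd' or 'c' followed by 'b'.
Scanning 'bccbcdac' position-by-position:
  Pos 0: window 'bc' -> no
  Pos 1: window 'cc' -> no
  Pos 2: window 'cb' -> MATCH
  Pos 3: window 'bc' -> no
  Pos 4: window 'cd' -> no
  Pos 5: window 'da' -> no
  Pos 6: window 'ac' -> no
  Pos 7: window 'c' -> no
Total matches: 1

1


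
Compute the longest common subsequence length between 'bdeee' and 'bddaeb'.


DP table for LCS of 'bdeee' and 'bddaeb':
       b  d  d  a  e  b
    0  0  0  0  0  0  0
  b 0  1  1  1  1  1  1
  d 0  1  2  2  2  2  2
  e 0  1  2  2  2  3  3
  e 0  1  2  2  2  3  3
  e 0  1  2  2  2  3  3
LCS: 'bde'
LCS length = 3

3


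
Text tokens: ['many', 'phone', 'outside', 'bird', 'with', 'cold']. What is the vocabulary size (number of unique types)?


Listing all tokens and tracking unique types:
  Token 1: 'many' -> NEW (unique so far: 1)
  Token 2: 'phone' -> NEW (unique so far: 2)
  Token 3: 'outside' -> NEW (unique so far: 3)
  Token 4: 'bird' -> NEW (unique so far: 4)
  Token 5: 'with' -> NEW (unique so far: 5)
  Token 6: 'cold' -> NEW (unique so far: 6)
Unique types: ('bird', 'cold', 'many', 'outside', 'phone', 'with')
Vocabulary size: 6

6


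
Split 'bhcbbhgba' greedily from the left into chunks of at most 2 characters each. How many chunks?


'bhcbbhgba' has 9 characters.
Chunking with max size 2:
  Chunk 1: 'bh' (positions 0-1)
  Chunk 2: 'cb' (positions 2-3)
  Chunk 3: 'bh' (positions 4-5)
  Chunk 4: 'gb' (positions 6-7)
  Chunk 5: 'a' (positions 8-8)
Total chunks: ceil(9 / 2) = 5

5


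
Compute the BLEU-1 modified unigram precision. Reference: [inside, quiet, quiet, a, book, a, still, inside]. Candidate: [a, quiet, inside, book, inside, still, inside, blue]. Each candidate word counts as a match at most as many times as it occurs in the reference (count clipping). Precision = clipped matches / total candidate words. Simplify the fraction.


Reference word counts: {'a': 2, 'book': 1, 'inside': 2, 'quiet': 2, 'still': 1}
Checking each candidate word (with clipping):
  'a' -> in reference (ref count 2, used 1/2) -> match (matches: 1)
  'quiet' -> in reference (ref count 2, used 1/2) -> match (matches: 2)
  'inside' -> in reference (ref count 2, used 1/2) -> match (matches: 3)
  'book' -> in reference (ref count 1, used 1/1) -> match (matches: 4)
  'inside' -> in reference (ref count 2, used 2/2) -> match (matches: 5)
  'still' -> in reference (ref count 1, used 1/1) -> match (matches: 6)
  'inside' -> ref count 2 already used up (2/2) -> clipped, no match (matches: 6)
  'blue' -> not in reference -> no match (matches: 6)
Clipped matches: 6, Candidate length: 8
Precision = 6/8 = 3/4

3/4


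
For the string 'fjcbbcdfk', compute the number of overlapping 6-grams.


String 'fjcbbcdfk' has length L = 9.
Number of overlapping n-grams = L - n + 1
Substituting: 9 - 6 + 1 = 4

4


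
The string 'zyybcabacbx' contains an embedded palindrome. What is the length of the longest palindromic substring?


Scanning 'zyybcabacbx' for palindromic substrings.
Substring at positions 3-9: 'bcabacb'.
Check: reverse('bcabacb') = 'bcabacb' -> palindrome confirmed.
Neighbouring characters ('y' / 'x') break symmetry, so it cannot extend further.
No longer palindromic substring exists; longest length = 7

7


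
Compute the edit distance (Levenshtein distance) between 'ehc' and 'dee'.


Building DP table for s1='ehc' (len 3) and s2='dee' (len 3):
       d  e  e
    0  1  2  3
  e 1  1  1  2
  h 2  2  2  2
  c 3  3  3  3
Edit distance = dp[3][3] = 3

3


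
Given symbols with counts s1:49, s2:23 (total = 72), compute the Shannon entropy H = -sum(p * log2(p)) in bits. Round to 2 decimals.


Computing entropy H = -sum(p_i * log2(p_i)):
  s1: p = 49/72 = 0.6806, -p*log2(p) = 0.3779
  s2: p = 23/72 = 0.3194, -p*log2(p) = 0.5259
H = sum of terms = 0.9038
Rounded to 2 decimals: 0.90

0.90


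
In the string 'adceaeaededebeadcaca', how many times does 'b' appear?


Scanning 'adceaeaededebeadcaca' for 'b':
  Position 12: 'b' -> MATCH (count: 1)
Total occurrences of 'b': 1

1


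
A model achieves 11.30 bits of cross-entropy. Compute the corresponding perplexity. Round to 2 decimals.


Perplexity formula: PP = 2^H
H = 11.30
PP = 2^11.30
Decompose: 2^11.30 = 2^11 * 2^0.30
2^11 = 2048, 2^0.30 ~ 1.2311444
PP ~ 2048 * 1.2311444 = 2521.3837312
Rounded to 2 decimals: 2521.38

2521.38


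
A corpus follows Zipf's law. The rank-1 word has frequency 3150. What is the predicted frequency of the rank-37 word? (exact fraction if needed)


Zipf's law: freq(rank) = f1 / rank
f1 = 3150, rank = 37
freq = 3150 / 37
GCD(3150, 37) = 1
Simplified: 3150/37

3150/37


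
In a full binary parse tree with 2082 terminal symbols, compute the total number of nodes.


Leaf nodes (terminals): 2082
Internal nodes = n - 1 = 2082 - 1 = 2081
Total = leaves + internal = 2082 + 2081 = 4163

4163


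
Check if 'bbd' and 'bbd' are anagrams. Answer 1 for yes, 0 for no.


Sort characters of 'bbd': 'bbd'
Sort characters of 'bbd': 'bbd'
Sorted forms match -> they ARE anagrams
Result: 1

1


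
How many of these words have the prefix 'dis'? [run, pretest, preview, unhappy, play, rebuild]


Checking each word for prefix 'dis':
  'run' -> no (count: 0)
  'pretest' -> no (count: 0)
  'preview' -> no (count: 0)
  'unhappy' -> no (count: 0)
  'play' -> no (count: 0)
  'rebuild' -> no (count: 0)
Total with prefix 'dis': 0

0


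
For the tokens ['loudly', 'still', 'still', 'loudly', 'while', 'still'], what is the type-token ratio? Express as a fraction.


Tokens: 6
Unique types: ('loudly', 'still', 'while') = 3
TTR = 3/6
Simplify: divide both by 3 -> 1/2
TTR = 1/2

1/2


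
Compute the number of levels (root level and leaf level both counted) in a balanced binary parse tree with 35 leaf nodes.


In a balanced binary tree with n leaves the deepest leaf is ceil(log2(n)) edges below the root,
so counting node levels inclusive of root and leaves gives ceil(log2(n)) + 1 levels.
log2(35) = 5.1293
ceil(5.1293) = 6
levels = 6 + 1 = 7

7


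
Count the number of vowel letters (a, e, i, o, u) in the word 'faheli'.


Scanning each character of 'faheli':
  Position 1: 'f' -> consonant (running count: 0)
  Position 2: 'a' -> vowel (running count: 1)
  Position 3: 'h' -> consonant (running count: 1)
  Position 4: 'e' -> vowel (running count: 2)
  Position 5: 'l' -> consonant (running count: 2)
  Position 6: 'i' -> vowel (running count: 3)
Total vowels: 3

3


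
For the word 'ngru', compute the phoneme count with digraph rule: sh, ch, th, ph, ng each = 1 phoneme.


Parsing 'ngru' greedily, digraphs first:
  'ng' -> digraph (1 consonant phoneme) (phonemes so far: 1)
  'r' -> consonant phoneme (phonemes so far: 2)
  'u' -> vowel phoneme (phonemes so far: 3)
Total phonemes: 3

3


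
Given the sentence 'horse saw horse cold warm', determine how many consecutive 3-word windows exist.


Word trigrams from [5] words:
  Trigram 1: (horse saw horse)
  Trigram 2: (saw horse cold)
  Trigram 3: (horse cold warm)
Total word trigrams: 5 - 2 = 3

3


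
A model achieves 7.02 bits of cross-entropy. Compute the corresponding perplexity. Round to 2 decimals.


Perplexity formula: PP = 2^H
H = 7.02
PP = 2^7.02
Decompose: 2^7.02 = 2^7 * 2^0.02
2^7 = 128, 2^0.02 ~ 1.0139595
PP ~ 128 * 1.0139595 = 129.7868160
Rounded to 2 decimals: 129.79

129.79


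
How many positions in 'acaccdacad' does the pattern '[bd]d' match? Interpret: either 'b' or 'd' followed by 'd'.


Pattern: [bd]d means either 'b' or 'd' followed by 'd'.
Scanning 'acaccdacad' position-by-position:
  Pos 0: window 'ac' -> no
  Pos 1: window 'ca' -> no
  Pos 2: window 'ac' -> no
  Pos 3: window 'cc' -> no
  Pos 4: window 'cd' -> no
  Pos 5: window 'da' -> no
  Pos 6: window 'ac' -> no
  Pos 7: window 'ca' -> no
  Pos 8: window 'ad' -> no
  Pos 9: window 'd' -> no
Total matches: 0

0


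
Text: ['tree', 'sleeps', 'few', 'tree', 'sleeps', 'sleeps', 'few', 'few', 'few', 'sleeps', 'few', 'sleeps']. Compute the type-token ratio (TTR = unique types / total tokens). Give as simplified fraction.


Tokens: 12
Unique types: ('few', 'sleeps', 'tree') = 3
TTR = 3/12
Simplify: divide both by 3 -> 1/4
TTR = 1/4

1/4


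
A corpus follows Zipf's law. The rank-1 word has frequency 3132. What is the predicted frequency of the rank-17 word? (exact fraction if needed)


Zipf's law: freq(rank) = f1 / rank
f1 = 3132, rank = 17
freq = 3132 / 17
GCD(3132, 17) = 1
Simplified: 3132/17

3132/17


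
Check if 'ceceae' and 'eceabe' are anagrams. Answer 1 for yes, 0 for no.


Sort characters of 'ceceae': 'acceee'
Sort characters of 'eceabe': 'abceee'
Sorted forms differ -> they are NOT anagrams
Result: 0

0


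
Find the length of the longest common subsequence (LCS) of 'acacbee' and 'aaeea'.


DP table for LCS of 'acacbee' and 'aaeea':
       a  a  e  e  a
    0  0  0  0  0  0
  a 0  1  1  1  1  1
  c 0  1  1  1  1  1
  a 0  1  2  2  2  2
  c 0  1  2  2  2  2
  b 0  1  2  2  2  2
  e 0  1  2  3  3  3
  e 0  1  2  3  4  4
LCS: 'aaee'
LCS length = 4

4


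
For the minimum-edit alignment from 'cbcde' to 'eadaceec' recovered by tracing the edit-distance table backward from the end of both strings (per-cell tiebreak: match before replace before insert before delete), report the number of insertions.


Edit distance = 6. Backtracking from cell (5, 8) with preference match > replace > insert > delete,
then listing the resulting alignment 'cbcde' -> 'eadaceec' left to right:
  Step 1: insert 'e' [insertion #1]
  Step 2: insert 'a' [insertion #2]
  Step 3: replace c->d
  Step 4: replace b->a
  Step 5: keep 'c'
  Step 6: replace d->e
  Step 7: keep 'e'
  Step 8: insert 'c' [insertion #3]
Total insertions: 3

3


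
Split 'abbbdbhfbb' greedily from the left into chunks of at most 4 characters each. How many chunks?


'abbbdbhfbb' has 10 characters.
Chunking with max size 4:
  Chunk 1: 'abbb' (positions 0-3)
  Chunk 2: 'dbhf' (positions 4-7)
  Chunk 3: 'bb' (positions 8-9)
Total chunks: ceil(10 / 4) = 3

3


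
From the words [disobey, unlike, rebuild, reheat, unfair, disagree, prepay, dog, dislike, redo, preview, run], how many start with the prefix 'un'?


Checking each word for prefix 'un':
  'disobey' -> no (count: 0)
  'unlike' -> YES, starts with 'un' (count: 1)
  'rebuild' -> no (count: 1)
  'reheat' -> no (count: 1)
  'unfair' -> YES, starts with 'un' (count: 2)
  'disagree' -> no (count: 2)
  'prepay' -> no (count: 2)
  'dog' -> no (count: 2)
  'dislike' -> no (count: 2)
  'redo' -> no (count: 2)
  'preview' -> no (count: 2)
  'run' -> no (count: 2)
Total with prefix 'un': 2

2


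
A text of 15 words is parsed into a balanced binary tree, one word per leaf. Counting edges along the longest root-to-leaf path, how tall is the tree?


In a balanced binary tree with n leaves the deepest leaf is ceil(log2(n)) edges below the root.
log2(15) = 3.9069
ceil(3.9069) = 4
height (edges) = 4

4


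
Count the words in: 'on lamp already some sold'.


Counting words by splitting on spaces:
  Word 1: 'on'
  Word 2: 'lamp'
  Word 3: 'already'
  Word 4: 'some'
  Word 5: 'sold'
Total words: 5

5


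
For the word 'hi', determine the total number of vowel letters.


Scanning each character of 'hi':
  Position 1: 'h' -> consonant (running count: 0)
  Position 2: 'i' -> vowel (running count: 1)
Total vowels: 1

1


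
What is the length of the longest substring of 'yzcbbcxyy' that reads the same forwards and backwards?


Scanning 'yzcbbcxyy' for palindromic substrings.
Substring at positions 2-5: 'cbbc'.
Check: reverse('cbbc') = 'cbbc' -> palindrome confirmed.
Neighbouring characters ('z' / 'x') break symmetry, so it cannot extend further.
No longer palindromic substring exists; longest length = 4

4


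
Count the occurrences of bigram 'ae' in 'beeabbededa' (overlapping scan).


Scanning 'beeabbededa' for bigram 'ae':
  Position 0: 'be' -> no
  Position 1: 'ee' -> no
  Position 2: 'ea' -> no
  Position 3: 'ab' -> no
  Position 4: 'bb' -> no
  Position 5: 'be' -> no
  Position 6: 'ed' -> no
  Position 7: 'de' -> no
  Position 8: 'ed' -> no
  Position 9: 'da' -> no
Total matches: 0

0


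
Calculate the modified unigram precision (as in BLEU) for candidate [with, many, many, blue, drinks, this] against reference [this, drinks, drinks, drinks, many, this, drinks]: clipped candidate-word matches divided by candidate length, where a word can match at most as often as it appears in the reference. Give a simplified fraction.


Reference word counts: {'drinks': 4, 'many': 1, 'this': 2}
Checking each candidate word (with clipping):
  'with' -> not in reference -> no match (matches: 0)
  'many' -> in reference (ref count 1, used 1/1) -> match (matches: 1)
  'many' -> ref count 1 already used up (1/1) -> clipped, no match (matches: 1)
  'blue' -> not in reference -> no match (matches: 1)
  'drinks' -> in reference (ref count 4, used 1/4) -> match (matches: 2)
  'this' -> in reference (ref count 2, used 1/2) -> match (matches: 3)
Clipped matches: 3, Candidate length: 6
Precision = 3/6 = 1/2

1/2


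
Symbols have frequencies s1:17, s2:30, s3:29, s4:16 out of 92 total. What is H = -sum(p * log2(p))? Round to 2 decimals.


Computing entropy H = -sum(p_i * log2(p_i)):
  s1: p = 17/92 = 0.1848, -p*log2(p) = 0.4501
  s2: p = 30/92 = 0.3261, -p*log2(p) = 0.5272
  s3: p = 29/92 = 0.3152, -p*log2(p) = 0.5250
  s4: p = 16/92 = 0.1739, -p*log2(p) = 0.4389
H = sum of terms = 1.9412
Rounded to 2 decimals: 1.94

1.94


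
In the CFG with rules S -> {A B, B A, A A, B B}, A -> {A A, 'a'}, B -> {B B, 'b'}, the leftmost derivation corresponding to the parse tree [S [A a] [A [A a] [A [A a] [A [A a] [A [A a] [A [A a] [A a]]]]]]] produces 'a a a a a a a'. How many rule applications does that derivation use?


Every bracketed nonterminal node [X ...] in the tree is produced by exactly one rule application.
Reading the tree off as a leftmost derivation:
  Step 1: S  =>  A A   (applied S -> A A)
  Step 2: A A  =>  a A   (applied A -> a)
  Step 3: a A  =>  a A A   (applied A -> A A)
  Step 4: a A A  =>  a a A   (applied A -> a)
  Step 5: a a A  =>  a a A A   (applied A -> A A)
  Step 6: a a A A  =>  a a a A   (applied A -> a)
  Step 7: a a a A  =>  a a a A A   (applied A -> A A)
  Step 8: a a a A A  =>  a a a a A   (applied A -> a)
  Step 9: a a a a A  =>  a a a a A A   (applied A -> A A)
  Step 10: a a a a A A  =>  a a a a a A   (applied A -> a)
  Step 11: a a a a a A  =>  a a a a a A A   (applied A -> A A)
  Step 12: a a a a a A A  =>  a a a a a a A   (applied A -> a)
  Step 13: a a a a a a A  =>  a a a a a a a   (applied A -> a)
Final yield: a a a a a a a
Total rewrite steps: 13

13


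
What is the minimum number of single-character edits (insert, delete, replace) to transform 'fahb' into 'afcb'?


Building DP table for s1='fahb' (len 4) and s2='afcb' (len 4):
       a  f  c  b
    0  1  2  3  4
  f 1  1  1  2  3
  a 2  1  2  2  3
  h 3  2  2  3  3
  b 4  3  3  3  3
Edit distance = dp[4][4] = 3

3


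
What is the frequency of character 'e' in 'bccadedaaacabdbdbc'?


Scanning 'bccadedaaacabdbdbc' for 'e':
  Position 5: 'e' -> MATCH (count: 1)
Total occurrences of 'e': 1

1


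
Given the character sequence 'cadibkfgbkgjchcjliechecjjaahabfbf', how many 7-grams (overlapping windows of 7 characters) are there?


String 'cadibkfgbkgjchcjliechecjjaahabfbf' has length L = 33.
Number of overlapping n-grams = L - n + 1
Substituting: 33 - 7 + 1 = 27

27


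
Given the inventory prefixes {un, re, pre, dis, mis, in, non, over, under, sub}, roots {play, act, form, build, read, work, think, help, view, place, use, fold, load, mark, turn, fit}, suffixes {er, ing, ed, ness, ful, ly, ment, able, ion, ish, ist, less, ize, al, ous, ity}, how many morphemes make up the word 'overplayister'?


Segmenting 'overplayister' against the inventory:
  'over' -> prefix (morpheme 1)
  'play' -> root (morpheme 2)
  'ist' -> suffix (morpheme 3)
  'er' -> suffix (morpheme 4)
Total morphemes: 4

4


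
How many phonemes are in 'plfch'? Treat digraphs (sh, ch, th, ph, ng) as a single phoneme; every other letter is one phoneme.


Parsing 'plfch' greedily, digraphs first:
  'p' -> consonant phoneme (phonemes so far: 1)
  'l' -> consonant phoneme (phonemes so far: 2)
  'f' -> consonant phoneme (phonemes so far: 3)
  'ch' -> digraph (1 consonant phoneme) (phonemes so far: 4)
Total phonemes: 4

4


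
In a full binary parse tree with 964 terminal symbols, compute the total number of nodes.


Leaf nodes (terminals): 964
Internal nodes = n - 1 = 964 - 1 = 963
Total = leaves + internal = 964 + 963 = 1927

1927


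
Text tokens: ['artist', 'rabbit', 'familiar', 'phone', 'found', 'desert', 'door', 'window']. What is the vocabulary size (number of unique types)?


Listing all tokens and tracking unique types:
  Token 1: 'artist' -> NEW (unique so far: 1)
  Token 2: 'rabbit' -> NEW (unique so far: 2)
  Token 3: 'familiar' -> NEW (unique so far: 3)
  Token 4: 'phone' -> NEW (unique so far: 4)
  Token 5: 'found' -> NEW (unique so far: 5)
  Token 6: 'desert' -> NEW (unique so far: 6)
  Token 7: 'door' -> NEW (unique so far: 7)
  Token 8: 'window' -> NEW (unique so far: 8)
Unique types: ('artist', 'desert', 'door', 'familiar', 'found', 'phone', 'rabbit', 'window')
Vocabulary size: 8

8


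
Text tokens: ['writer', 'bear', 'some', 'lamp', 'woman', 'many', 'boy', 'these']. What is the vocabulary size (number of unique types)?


Listing all tokens and tracking unique types:
  Token 1: 'writer' -> NEW (unique so far: 1)
  Token 2: 'bear' -> NEW (unique so far: 2)
  Token 3: 'some' -> NEW (unique so far: 3)
  Token 4: 'lamp' -> NEW (unique so far: 4)
  Token 5: 'woman' -> NEW (unique so far: 5)
  Token 6: 'many' -> NEW (unique so far: 6)
  Token 7: 'boy' -> NEW (unique so far: 7)
  Token 8: 'these' -> NEW (unique so far: 8)
Unique types: ('bear', 'boy', 'lamp', 'many', 'some', 'these', 'woman', 'writer')
Vocabulary size: 8

8


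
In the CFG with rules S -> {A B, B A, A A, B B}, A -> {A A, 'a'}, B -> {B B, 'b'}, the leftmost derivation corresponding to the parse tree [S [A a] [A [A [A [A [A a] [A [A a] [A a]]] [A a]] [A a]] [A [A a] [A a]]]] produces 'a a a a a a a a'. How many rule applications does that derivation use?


Every bracketed nonterminal node [X ...] in the tree is produced by exactly one rule application.
Reading the tree off as a leftmost derivation:
  Step 1: S  =>  A A   (applied S -> A A)
  Step 2: A A  =>  a A   (applied A -> a)
  Step 3: a A  =>  a A A   (applied A -> A A)
  Step 4: a A A  =>  a A A A   (applied A -> A A)
  Step 5: a A A A  =>  a A A A A   (applied A -> A A)
  Step 6: a A A A A  =>  a A A A A A   (applied A -> A A)
  Step 7: a A A A A A  =>  a a A A A A   (applied A -> a)
  Step 8: a a A A A A  =>  a a A A A A A   (applied A -> A A)
  Step 9: a a A A A A A  =>  a a a A A A A   (applied A -> a)
  Step 10: a a a A A A A  =>  a a a a A A A   (applied A -> a)
  Step 11: a a a a A A A  =>  a a a a a A A   (applied A -> a)
  Step 12: a a a a a A A  =>  a a a a a a A   (applied A -> a)
  Step 13: a a a a a a A  =>  a a a a a a A A   (applied A -> A A)
  Step 14: a a a a a a A A  =>  a a a a a a a A   (applied A -> a)
  Step 15: a a a a a a a A  =>  a a a a a a a a   (applied A -> a)
Final yield: a a a a a a a a
Total rewrite steps: 15

15


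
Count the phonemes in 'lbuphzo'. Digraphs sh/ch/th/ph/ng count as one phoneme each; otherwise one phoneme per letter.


Parsing 'lbuphzo' greedily, digraphs first:
  'l' -> consonant phoneme (phonemes so far: 1)
  'b' -> consonant phoneme (phonemes so far: 2)
  'u' -> vowel phoneme (phonemes so far: 3)
  'ph' -> digraph (1 consonant phoneme) (phonemes so far: 4)
  'z' -> consonant phoneme (phonemes so far: 5)
  'o' -> vowel phoneme (phonemes so far: 6)
Total phonemes: 6

6


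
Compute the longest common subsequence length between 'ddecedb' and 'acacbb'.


DP table for LCS of 'ddecedb' and 'acacbb':
       a  c  a  c  b  b
    0  0  0  0  0  0  0
  d 0  0  0  0  0  0  0
  d 0  0  0  0  0  0  0
  e 0  0  0  0  0  0  0
  c 0  0  1  1  1  1  1
  e 0  0  1  1  1  1  1
  d 0  0  1  1  1  1  1
  b 0  0  1  1  1  2  2
LCS: 'cb'
LCS length = 2

2


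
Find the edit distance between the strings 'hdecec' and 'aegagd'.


Building DP table for s1='hdecec' (len 6) and s2='aegagd' (len 6):
       a  e  g  a  g  d
    0  1  2  3  4  5  6
  h 1  1  2  3  4  5  6
  d 2  2  2  3  4  5  5
  e 3  3  2  3  4  5  6
  c 4  4  3  3  4  5  6
  e 5  5  4  4  4  5  6
  c 6  6  5  5  5  5  6
Edit distance = dp[6][6] = 6

6


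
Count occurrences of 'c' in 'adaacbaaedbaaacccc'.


Scanning 'adaacbaaedbaaacccc' for 'c':
  Position 4: 'c' -> MATCH (count: 1)
  Position 14: 'c' -> MATCH (count: 2)
  Position 15: 'c' -> MATCH (count: 3)
  Position 16: 'c' -> MATCH (count: 4)
  Position 17: 'c' -> MATCH (count: 5)
Total occurrences of 'c': 5

5


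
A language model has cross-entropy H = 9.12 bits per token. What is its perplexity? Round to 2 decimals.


Perplexity formula: PP = 2^H
H = 9.12
PP = 2^9.12
Decompose: 2^9.12 = 2^9 * 2^0.12
2^9 = 512, 2^0.12 ~ 1.0867349
PP ~ 512 * 1.0867349 = 556.4082688
Rounded to 2 decimals: 556.41

556.41


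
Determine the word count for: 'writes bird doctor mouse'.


Counting words by splitting on spaces:
  Word 1: 'writes'
  Word 2: 'bird'
  Word 3: 'doctor'
  Word 4: 'mouse'
Total words: 4

4


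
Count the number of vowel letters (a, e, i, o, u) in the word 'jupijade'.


Scanning each character of 'jupijade':
  Position 1: 'j' -> consonant (running count: 0)
  Position 2: 'u' -> vowel (running count: 1)
  Position 3: 'p' -> consonant (running count: 1)
  Position 4: 'i' -> vowel (running count: 2)
  Position 5: 'j' -> consonant (running count: 2)
  Position 6: 'a' -> vowel (running count: 3)
  Position 7: 'd' -> consonant (running count: 3)
  Position 8: 'e' -> vowel (running count: 4)
Total vowels: 4

4


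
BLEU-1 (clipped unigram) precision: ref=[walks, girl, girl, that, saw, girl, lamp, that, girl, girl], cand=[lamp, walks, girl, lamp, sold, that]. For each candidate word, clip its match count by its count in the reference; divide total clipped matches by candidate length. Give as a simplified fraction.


Reference word counts: {'girl': 5, 'lamp': 1, 'saw': 1, 'that': 2, 'walks': 1}
Checking each candidate word (with clipping):
  'lamp' -> in reference (ref count 1, used 1/1) -> match (matches: 1)
  'walks' -> in reference (ref count 1, used 1/1) -> match (matches: 2)
  'girl' -> in reference (ref count 5, used 1/5) -> match (matches: 3)
  'lamp' -> ref count 1 already used up (1/1) -> clipped, no match (matches: 3)
  'sold' -> not in reference -> no match (matches: 3)
  'that' -> in reference (ref count 2, used 1/2) -> match (matches: 4)
Clipped matches: 4, Candidate length: 6
Precision = 4/6 = 2/3

2/3


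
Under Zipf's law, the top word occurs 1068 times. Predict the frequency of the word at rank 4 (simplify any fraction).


Zipf's law: freq(rank) = f1 / rank
f1 = 1068, rank = 4
freq = 1068 / 4
= 267

267


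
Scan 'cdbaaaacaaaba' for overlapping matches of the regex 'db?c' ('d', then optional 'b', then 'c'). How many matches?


Pattern: db?c means 'd', then optional 'b', then 'c'.
Scanning 'cdbaaaacaaaba' position-by-position:
  Pos 0: window 'cdb' -> no
  Pos 1: window 'dba' -> no
  Pos 2: window 'baa' -> no
  Pos 3: window 'aaa' -> no
  Pos 4: window 'aaa' -> no
  Pos 5: window 'aac' -> no
  Pos 6: window 'aca' -> no
  Pos 7: window 'caa' -> no
  Pos 8: window 'aaa' -> no
  Pos 9: window 'aab' -> no
  Pos 10: window 'aba' -> no
  Pos 11: window 'ba' -> no
  Pos 12: window 'a' -> no
Total matches: 0

0


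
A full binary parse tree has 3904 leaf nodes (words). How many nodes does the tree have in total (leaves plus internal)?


Leaf nodes (terminals): 3904
Internal nodes = n - 1 = 3904 - 1 = 3903
Total = leaves + internal = 3904 + 3903 = 7807

7807


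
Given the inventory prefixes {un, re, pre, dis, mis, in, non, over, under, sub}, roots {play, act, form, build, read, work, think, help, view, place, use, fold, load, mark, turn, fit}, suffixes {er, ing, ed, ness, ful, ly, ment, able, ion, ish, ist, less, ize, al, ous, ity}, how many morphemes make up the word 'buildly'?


Segmenting 'buildly' against the inventory:
  'build' -> root (morpheme 1)
  'ly' -> suffix (morpheme 2)
Total morphemes: 2

2


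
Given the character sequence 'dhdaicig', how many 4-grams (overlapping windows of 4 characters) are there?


String 'dhdaicig' has length L = 8.
Number of overlapping n-grams = L - n + 1
Substituting: 8 - 4 + 1 = 5

5


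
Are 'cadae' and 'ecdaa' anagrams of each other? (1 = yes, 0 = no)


Sort characters of 'cadae': 'aacde'
Sort characters of 'ecdaa': 'aacde'
Sorted forms match -> they ARE anagrams
Result: 1

1


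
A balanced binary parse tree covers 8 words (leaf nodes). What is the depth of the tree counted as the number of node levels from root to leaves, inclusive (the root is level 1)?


In a balanced binary tree with n leaves the deepest leaf is ceil(log2(n)) edges below the root,
so counting node levels inclusive of root and leaves gives ceil(log2(n)) + 1 levels.
log2(8) = 3.0000
ceil(3.0000) = 3
levels = 3 + 1 = 4

4


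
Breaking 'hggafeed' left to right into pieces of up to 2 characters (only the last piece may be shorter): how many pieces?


'hggafeed' has 8 characters.
Chunking with max size 2:
  Chunk 1: 'hg' (positions 0-1)
  Chunk 2: 'ga' (positions 2-3)
  Chunk 3: 'fe' (positions 4-5)
  Chunk 4: 'ed' (positions 6-7)
Total chunks: ceil(8 / 2) = 4

4


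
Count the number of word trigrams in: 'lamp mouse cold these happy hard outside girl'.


Word trigrams from [8] words:
  Trigram 1: (lamp mouse cold)
  Trigram 2: (mouse cold these)
  Trigram 3: (cold these happy)
  Trigram 4: (these happy hard)
  Trigram 5: (happy hard outside)
  Trigram 6: (hard outside girl)
Total word trigrams: 8 - 2 = 6

6


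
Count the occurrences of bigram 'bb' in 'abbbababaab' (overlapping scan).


Scanning 'abbbababaab' for bigram 'bb':
  Position 0: 'ab' -> no
  Position 1: 'bb' -> MATCH
  Position 2: 'bb' -> MATCH
  Position 3: 'ba' -> no
  Position 4: 'ab' -> no
  Position 5: 'ba' -> no
  Position 6: 'ab' -> no
  Position 7: 'ba' -> no
  Position 8: 'aa' -> no
  Position 9: 'ab' -> no
Total matches: 2

2


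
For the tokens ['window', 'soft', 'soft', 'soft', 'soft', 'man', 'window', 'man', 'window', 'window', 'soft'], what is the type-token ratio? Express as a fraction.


Tokens: 11
Unique types: ('man', 'soft', 'window') = 3
TTR = 3/11
Already in lowest terms.

3/11


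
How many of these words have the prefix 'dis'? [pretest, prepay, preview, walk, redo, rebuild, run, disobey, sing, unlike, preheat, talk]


Checking each word for prefix 'dis':
  'pretest' -> no (count: 0)
  'prepay' -> no (count: 0)
  'preview' -> no (count: 0)
  'walk' -> no (count: 0)
  'redo' -> no (count: 0)
  'rebuild' -> no (count: 0)
  'run' -> no (count: 0)
  'disobey' -> YES, starts with 'dis' (count: 1)
  'sing' -> no (count: 1)
  'unlike' -> no (count: 1)
  'preheat' -> no (count: 1)
  'talk' -> no (count: 1)
Total with prefix 'dis': 1

1


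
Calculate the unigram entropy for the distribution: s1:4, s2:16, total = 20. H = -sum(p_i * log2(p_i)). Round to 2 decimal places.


Computing entropy H = -sum(p_i * log2(p_i)):
  s1: p = 4/20 = 0.2000, -p*log2(p) = 0.4644
  s2: p = 16/20 = 0.8000, -p*log2(p) = 0.2575
H = sum of terms = 0.7219
Rounded to 2 decimals: 0.72

0.72


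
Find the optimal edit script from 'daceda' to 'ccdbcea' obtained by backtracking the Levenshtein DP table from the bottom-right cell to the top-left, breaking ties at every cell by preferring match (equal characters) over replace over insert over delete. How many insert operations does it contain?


Edit distance = 4. Backtracking from cell (6, 7) with preference match > replace > insert > delete,
then listing the resulting alignment 'daceda' -> 'ccdbcea' left to right:
  Step 1: insert 'c' [insertion #1]
  Step 2: insert 'c' [insertion #2]
  Step 3: keep 'd'
  Step 4: replace a->b
  Step 5: keep 'c'
  Step 6: keep 'e'
  Step 7: delete 'd'
  Step 8: keep 'a'
Total insertions: 2

2


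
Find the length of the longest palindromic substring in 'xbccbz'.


Scanning 'xbccbz' for palindromic substrings.
Substring at positions 1-4: 'bccb'.
Check: reverse('bccb') = 'bccb' -> palindrome confirmed.
Neighbouring characters ('x' / 'z') break symmetry, so it cannot extend further.
No longer palindromic substring exists; longest length = 4

4


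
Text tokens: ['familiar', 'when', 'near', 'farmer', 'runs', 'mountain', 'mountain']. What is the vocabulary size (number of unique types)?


Listing all tokens and tracking unique types:
  Token 1: 'familiar' -> NEW (unique so far: 1)
  Token 2: 'when' -> NEW (unique so far: 2)
  Token 3: 'near' -> NEW (unique so far: 3)
  Token 4: 'farmer' -> NEW (unique so far: 4)
  Token 5: 'runs' -> NEW (unique so far: 5)
  Token 6: 'mountain' -> NEW (unique so far: 6)
  Token 7: 'mountain' -> duplicate (unique so far: 6)
Unique types: ('familiar', 'farmer', 'mountain', 'near', 'runs', 'when')
Vocabulary size: 6

6


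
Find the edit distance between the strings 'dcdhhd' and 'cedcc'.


Building DP table for s1='dcdhhd' (len 6) and s2='cedcc' (len 5):
       c  e  d  c  c
    0  1  2  3  4  5
  d 1  1  2  2  3  4
  c 2  1  2  3  2  3
  d 3  2  2  2  3  3
  h 4  3  3  3  3  4
  h 5  4  4  4  4  4
  d 6  5  5  4  5  5
Edit distance = dp[6][5] = 5

5


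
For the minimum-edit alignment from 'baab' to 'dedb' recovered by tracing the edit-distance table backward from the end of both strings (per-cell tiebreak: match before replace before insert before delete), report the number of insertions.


Edit distance = 3. Backtracking from cell (4, 4) with preference match > replace > insert > delete,
then listing the resulting alignment 'baab' -> 'dedb' left to right:
  Step 1: replace b->d
  Step 2: replace a->e
  Step 3: replace a->d
  Step 4: keep 'b'
Total insertions: 0

0


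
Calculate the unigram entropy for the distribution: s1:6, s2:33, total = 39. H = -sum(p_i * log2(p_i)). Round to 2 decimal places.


Computing entropy H = -sum(p_i * log2(p_i)):
  s1: p = 6/39 = 0.1538, -p*log2(p) = 0.4155
  s2: p = 33/39 = 0.8462, -p*log2(p) = 0.2039
H = sum of terms = 0.6194
Rounded to 2 decimals: 0.62

0.62


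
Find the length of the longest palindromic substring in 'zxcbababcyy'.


Scanning 'zxcbababcyy' for palindromic substrings.
Substring at positions 2-8: 'cbababc'.
Check: reverse('cbababc') = 'cbababc' -> palindrome confirmed.
Neighbouring characters ('x' / 'y') break symmetry, so it cannot extend further.
No longer palindromic substring exists; longest length = 7

7


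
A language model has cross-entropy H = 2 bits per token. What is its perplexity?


Perplexity formula: PP = 2^H
H = 2
PP = 2^2
Steps: 2^1 = 2, 2^2 = 4
PP = 4

4


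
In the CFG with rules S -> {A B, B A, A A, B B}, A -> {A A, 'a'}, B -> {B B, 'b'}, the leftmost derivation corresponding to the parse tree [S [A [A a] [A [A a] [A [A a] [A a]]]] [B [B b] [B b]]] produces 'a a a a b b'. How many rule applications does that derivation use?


Every bracketed nonterminal node [X ...] in the tree is produced by exactly one rule application.
Reading the tree off as a leftmost derivation:
  Step 1: S  =>  A B   (applied S -> A B)
  Step 2: A B  =>  A A B   (applied A -> A A)
  Step 3: A A B  =>  a A B   (applied A -> a)
  Step 4: a A B  =>  a A A B   (applied A -> A A)
  Step 5: a A A B  =>  a a A B   (applied A -> a)
  Step 6: a a A B  =>  a a A A B   (applied A -> A A)
  Step 7: a a A A B  =>  a a a A B   (applied A -> a)
  Step 8: a a a A B  =>  a a a a B   (applied A -> a)
  Step 9: a a a a B  =>  a a a a B B   (applied B -> B B)
  Step 10: a a a a B B  =>  a a a a b B   (applied B -> b)
  Step 11: a a a a b B  =>  a a a a b b   (applied B -> b)
Final yield: a a a a b b
Total rewrite steps: 11

11
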